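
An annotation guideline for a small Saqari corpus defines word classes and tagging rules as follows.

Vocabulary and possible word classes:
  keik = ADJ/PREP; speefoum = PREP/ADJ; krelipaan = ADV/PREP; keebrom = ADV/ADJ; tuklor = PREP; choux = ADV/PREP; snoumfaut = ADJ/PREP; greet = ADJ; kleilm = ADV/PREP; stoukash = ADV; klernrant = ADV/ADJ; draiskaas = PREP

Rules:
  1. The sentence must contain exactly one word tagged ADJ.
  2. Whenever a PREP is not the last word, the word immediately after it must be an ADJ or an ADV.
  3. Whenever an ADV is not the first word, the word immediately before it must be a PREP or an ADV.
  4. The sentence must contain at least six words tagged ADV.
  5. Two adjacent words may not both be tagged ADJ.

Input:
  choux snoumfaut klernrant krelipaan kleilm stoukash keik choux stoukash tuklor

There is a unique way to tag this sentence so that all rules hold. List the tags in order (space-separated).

Candidates per position — 1:choux {ADV,PREP}; 2:snoumfaut {ADJ,PREP}; 3:klernrant {ADV,ADJ}; 4:krelipaan {ADV,PREP}; 5:kleilm {ADV,PREP}; 6:stoukash {ADV}; 7:keik {ADJ,PREP}; 8:choux {ADV,PREP}; 9:stoukash {ADV}; 10:tuklor {PREP}.
The remaining ambiguous positions (1, 2, 3, 4, 5, 7, 8) are resolved jointly — only one combination satisfies every rule.
So the tagging must be: ADV PREP ADV ADV ADV ADV ADJ PREP ADV PREP.
Verifying each rule — rule 1 satisfied; rule 2 satisfied; rule 3 satisfied; rule 4 satisfied; rule 5 satisfied.

ADV PREP ADV ADV ADV ADV ADJ PREP ADV PREP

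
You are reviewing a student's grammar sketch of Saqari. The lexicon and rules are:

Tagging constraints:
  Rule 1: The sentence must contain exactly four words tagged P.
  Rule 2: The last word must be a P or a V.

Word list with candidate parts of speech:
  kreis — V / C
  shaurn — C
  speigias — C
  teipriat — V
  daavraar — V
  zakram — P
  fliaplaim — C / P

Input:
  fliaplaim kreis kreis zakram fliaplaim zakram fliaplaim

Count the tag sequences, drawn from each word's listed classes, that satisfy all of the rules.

Candidates per position — 1:fliaplaim {C,P}; 2:kreis {V,C}; 3:kreis {V,C}; 4:zakram {P}; 5:fliaplaim {C,P}; 6:zakram {P}; 7:fliaplaim {C,P}.
There are 32 candidate sequences in total.
Checking each against the rules leaves 8 sequences.
Count = 8.

8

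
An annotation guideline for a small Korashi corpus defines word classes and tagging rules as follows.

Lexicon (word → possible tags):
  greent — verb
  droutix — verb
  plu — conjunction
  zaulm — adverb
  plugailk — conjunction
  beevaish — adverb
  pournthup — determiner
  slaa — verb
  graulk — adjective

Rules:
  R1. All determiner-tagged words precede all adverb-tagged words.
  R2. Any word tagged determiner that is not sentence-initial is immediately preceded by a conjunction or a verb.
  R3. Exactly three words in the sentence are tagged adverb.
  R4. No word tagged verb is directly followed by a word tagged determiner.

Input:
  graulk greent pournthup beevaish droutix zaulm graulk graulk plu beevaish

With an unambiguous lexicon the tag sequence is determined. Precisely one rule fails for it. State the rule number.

4

Fixed tagging: adjective verb determiner adverb verb adverb adjective adjective conjunction adverb.
Applying the rules: R1 pass, R2 pass, R3 pass, R4 fail.
Only rule 4 fails.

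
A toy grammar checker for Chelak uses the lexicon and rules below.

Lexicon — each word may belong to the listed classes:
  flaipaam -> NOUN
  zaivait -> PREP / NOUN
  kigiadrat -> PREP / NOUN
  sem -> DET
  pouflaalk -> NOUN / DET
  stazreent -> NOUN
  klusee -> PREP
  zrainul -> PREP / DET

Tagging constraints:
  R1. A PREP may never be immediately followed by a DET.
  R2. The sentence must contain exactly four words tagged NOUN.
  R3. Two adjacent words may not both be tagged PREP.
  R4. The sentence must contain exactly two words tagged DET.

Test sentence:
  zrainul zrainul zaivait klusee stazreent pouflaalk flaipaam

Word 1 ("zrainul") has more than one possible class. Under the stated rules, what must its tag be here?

DET

Candidates per position — 1:zrainul {PREP,DET}; 2:zrainul {PREP,DET}; 3:zaivait {PREP,NOUN}; 4:klusee {PREP}; 5:stazreent {NOUN}; 6:pouflaalk {NOUN,DET}; 7:flaipaam {NOUN}.
Position 3: PREP is ruled out by rule 2; that leaves NOUN.
Position 6: DET is ruled out by rule 2; that leaves NOUN.
Position 1: PREP is ruled out by rule 4; that leaves DET.
Position 2: PREP is ruled out by rule 4; that leaves DET.
The unique satisfying tagging is: DET DET NOUN PREP NOUN NOUN NOUN.
Check: rule 1 satisfied; rule 2 satisfied; rule 3 satisfied; rule 4 satisfied.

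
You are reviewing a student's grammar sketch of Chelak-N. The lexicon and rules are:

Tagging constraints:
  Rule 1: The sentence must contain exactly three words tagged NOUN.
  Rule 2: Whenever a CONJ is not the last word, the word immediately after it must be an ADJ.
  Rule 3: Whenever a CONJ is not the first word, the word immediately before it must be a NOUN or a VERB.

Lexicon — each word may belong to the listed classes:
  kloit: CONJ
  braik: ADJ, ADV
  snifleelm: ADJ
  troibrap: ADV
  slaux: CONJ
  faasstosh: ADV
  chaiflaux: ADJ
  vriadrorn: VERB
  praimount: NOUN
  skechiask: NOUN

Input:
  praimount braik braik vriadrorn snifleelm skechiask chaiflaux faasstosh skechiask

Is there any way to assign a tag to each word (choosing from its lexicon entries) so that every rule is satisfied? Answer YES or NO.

Candidates per position — 1:praimount {NOUN}; 2:braik {ADJ,ADV}; 3:braik {ADJ,ADV}; 4:vriadrorn {VERB}; 5:snifleelm {ADJ}; 6:skechiask {NOUN}; 7:chaiflaux {ADJ}; 8:faasstosh {ADV}; 9:skechiask {NOUN}.
One satisfying assignment: NOUN ADV ADJ VERB ADJ NOUN ADJ ADV NOUN.
Rule-by-rule: rule 1 ok; rule 2 ok; rule 3 ok.

YES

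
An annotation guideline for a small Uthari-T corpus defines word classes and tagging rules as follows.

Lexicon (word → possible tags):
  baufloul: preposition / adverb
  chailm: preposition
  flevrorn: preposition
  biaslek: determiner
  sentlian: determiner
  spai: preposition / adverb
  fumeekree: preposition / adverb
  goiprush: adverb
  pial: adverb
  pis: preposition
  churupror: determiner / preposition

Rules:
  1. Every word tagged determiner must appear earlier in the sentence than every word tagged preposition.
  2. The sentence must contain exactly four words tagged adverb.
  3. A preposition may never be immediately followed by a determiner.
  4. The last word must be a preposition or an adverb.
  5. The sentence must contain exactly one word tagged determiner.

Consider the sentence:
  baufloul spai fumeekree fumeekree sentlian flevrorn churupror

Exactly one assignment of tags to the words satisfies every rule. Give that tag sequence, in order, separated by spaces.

adverb adverb adverb adverb determiner preposition preposition

Candidates per position — 1:baufloul {preposition,adverb}; 2:spai {preposition,adverb}; 3:fumeekree {preposition,adverb}; 4:fumeekree {preposition,adverb}; 5:sentlian {determiner}; 6:flevrorn {preposition}; 7:churupror {determiner,preposition}.
Position 1: tagging it preposition would leave rule 1 unsatisfiable, so it must be adverb.
Position 2: tagging it preposition would leave rule 1 unsatisfiable, so it must be adverb.
Position 3: tagging it preposition would leave rule 1 unsatisfiable, so it must be adverb.
Position 4: tagging it preposition would leave rule 1 unsatisfiable, so it must be adverb.
Position 7: tagging it determiner would leave rule 1 unsatisfiable, so it must be preposition.
That leaves exactly one tagging: adverb adverb adverb adverb determiner preposition preposition.
Checking: rule 1 holds; rule 2 holds; rule 3 holds; rule 4 holds; rule 5 holds.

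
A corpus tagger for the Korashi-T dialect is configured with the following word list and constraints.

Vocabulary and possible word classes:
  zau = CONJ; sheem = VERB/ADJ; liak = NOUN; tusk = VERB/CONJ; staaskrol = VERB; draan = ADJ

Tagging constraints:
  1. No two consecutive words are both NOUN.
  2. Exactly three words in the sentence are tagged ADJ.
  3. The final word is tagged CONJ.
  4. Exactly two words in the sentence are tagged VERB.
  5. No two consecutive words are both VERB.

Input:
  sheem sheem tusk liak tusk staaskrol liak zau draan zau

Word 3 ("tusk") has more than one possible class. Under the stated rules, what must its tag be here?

Candidates per position — 1:sheem {VERB,ADJ}; 2:sheem {VERB,ADJ}; 3:tusk {VERB,CONJ}; 4:liak {NOUN}; 5:tusk {VERB,CONJ}; 6:staaskrol {VERB}; 7:liak {NOUN}; 8:zau {CONJ}; 9:draan {ADJ}; 10:zau {CONJ}.
Position 1: tagging it VERB would leave rule 2 unsatisfiable, so it must be ADJ.
Position 2: tagging it VERB would leave rule 2 unsatisfiable, so it must be ADJ.
Position 5: tagging it VERB would leave rule 5 unsatisfiable, so it must be CONJ.
Position 3: tagging it CONJ would leave rule 4 unsatisfiable, so it must be VERB.
So the tagging must be: ADJ ADJ VERB NOUN CONJ VERB NOUN CONJ ADJ CONJ.
Checking: rule 1 holds; rule 2 holds; rule 3 holds; rule 4 holds; rule 5 holds.

VERB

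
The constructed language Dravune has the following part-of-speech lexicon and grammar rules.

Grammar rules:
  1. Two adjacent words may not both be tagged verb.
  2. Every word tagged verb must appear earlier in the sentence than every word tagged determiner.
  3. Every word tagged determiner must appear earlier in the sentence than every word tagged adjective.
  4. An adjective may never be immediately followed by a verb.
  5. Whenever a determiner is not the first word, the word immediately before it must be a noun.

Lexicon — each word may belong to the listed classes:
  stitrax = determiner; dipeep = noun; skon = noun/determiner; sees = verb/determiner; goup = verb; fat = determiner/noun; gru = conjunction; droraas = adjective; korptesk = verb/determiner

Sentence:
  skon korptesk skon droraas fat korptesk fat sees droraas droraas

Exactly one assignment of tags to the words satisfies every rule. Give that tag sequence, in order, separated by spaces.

Candidates per position — 1:skon {noun,determiner}; 2:korptesk {verb,determiner}; 3:skon {noun,determiner}; 4:droraas {adjective}; 5:fat {determiner,noun}; 6:korptesk {verb,determiner}; 7:fat {determiner,noun}; 8:sees {verb,determiner}; 9:droraas {adjective}; 10:droraas {adjective}.
Position 3: tagging it determiner would leave rule 5 unsatisfiable, so it must be noun.
Position 5: tagging it determiner would leave rule 3 unsatisfiable, so it must be noun.
Position 6: tagging it determiner would leave rule 3 unsatisfiable, so it must be verb.
Position 7: tagging it determiner would leave rule 3 unsatisfiable, so it must be noun.
Position 8: tagging it determiner would leave rule 3 unsatisfiable, so it must be verb.
Position 1: tagging it determiner would leave rule 2 unsatisfiable, so it must be noun.
Position 2: tagging it determiner would leave rule 2 unsatisfiable, so it must be verb.
The only consistent sequence is: noun verb noun adjective noun verb noun verb adjective adjective.
Verifying each rule — rule 1 satisfied; rule 2 satisfied; rule 3 satisfied; rule 4 satisfied; rule 5 satisfied.

noun verb noun adjective noun verb noun verb adjective adjective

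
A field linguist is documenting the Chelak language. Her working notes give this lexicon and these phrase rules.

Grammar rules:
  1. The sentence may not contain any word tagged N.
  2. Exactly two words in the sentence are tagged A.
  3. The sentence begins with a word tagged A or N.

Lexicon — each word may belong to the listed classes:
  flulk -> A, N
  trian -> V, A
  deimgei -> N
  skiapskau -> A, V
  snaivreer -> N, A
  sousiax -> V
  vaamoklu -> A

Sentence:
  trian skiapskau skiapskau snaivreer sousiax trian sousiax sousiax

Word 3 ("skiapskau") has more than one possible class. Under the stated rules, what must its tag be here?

V

Candidates per position — 1:trian {V,A}; 2:skiapskau {A,V}; 3:skiapskau {A,V}; 4:snaivreer {N,A}; 5:sousiax {V}; 6:trian {V,A}; 7:sousiax {V}; 8:sousiax {V}.
If word 1 were V, no tagging could satisfy rule 3; so word 1 is A.
If word 4 were N, no tagging could satisfy rule 1; so word 4 is A.
If word 6 were A, no tagging could satisfy rule 2; so word 6 is V.
If word 2 were A, no tagging could satisfy rule 2; so word 2 is V.
If word 3 were A, no tagging could satisfy rule 2; so word 3 is V.
The unique satisfying tagging is: A V V A V V V V.
Verifying each rule — rule 1 satisfied; rule 2 satisfied; rule 3 satisfied.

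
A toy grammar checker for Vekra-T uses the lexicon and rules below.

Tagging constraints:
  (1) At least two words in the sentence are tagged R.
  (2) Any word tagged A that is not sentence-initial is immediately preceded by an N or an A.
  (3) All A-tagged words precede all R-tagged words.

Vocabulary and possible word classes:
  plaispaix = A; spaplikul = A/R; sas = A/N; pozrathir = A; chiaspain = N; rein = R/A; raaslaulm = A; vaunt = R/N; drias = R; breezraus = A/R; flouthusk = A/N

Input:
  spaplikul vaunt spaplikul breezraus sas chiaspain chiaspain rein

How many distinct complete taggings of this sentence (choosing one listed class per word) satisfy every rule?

Candidates per position — 1:spaplikul {A,R}; 2:vaunt {R,N}; 3:spaplikul {A,R}; 4:breezraus {A,R}; 5:sas {A,N}; 6:chiaspain {N}; 7:chiaspain {N}; 8:rein {R,A}.
There are 64 candidate sequences in total.
The sequences that satisfy every rule: A R R R N N N R; A N A R N N N R; A N R R N N N R; R R R R N N N R; R N R R N N N R.
Count = 5.

5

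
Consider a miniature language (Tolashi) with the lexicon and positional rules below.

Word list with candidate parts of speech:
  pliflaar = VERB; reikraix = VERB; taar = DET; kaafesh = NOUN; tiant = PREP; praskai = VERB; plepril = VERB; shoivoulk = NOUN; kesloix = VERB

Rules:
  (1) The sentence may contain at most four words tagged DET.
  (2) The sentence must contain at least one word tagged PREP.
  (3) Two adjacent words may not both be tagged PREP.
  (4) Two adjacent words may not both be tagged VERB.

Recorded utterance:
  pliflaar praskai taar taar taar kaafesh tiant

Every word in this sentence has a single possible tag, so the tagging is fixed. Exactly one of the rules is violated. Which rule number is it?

Fixed tagging: VERB VERB DET DET DET NOUN PREP.
Checking each rule: R1 ✓, R2 ✓, R3 ✓, R4 ✗.
Only rule 4 fails.

4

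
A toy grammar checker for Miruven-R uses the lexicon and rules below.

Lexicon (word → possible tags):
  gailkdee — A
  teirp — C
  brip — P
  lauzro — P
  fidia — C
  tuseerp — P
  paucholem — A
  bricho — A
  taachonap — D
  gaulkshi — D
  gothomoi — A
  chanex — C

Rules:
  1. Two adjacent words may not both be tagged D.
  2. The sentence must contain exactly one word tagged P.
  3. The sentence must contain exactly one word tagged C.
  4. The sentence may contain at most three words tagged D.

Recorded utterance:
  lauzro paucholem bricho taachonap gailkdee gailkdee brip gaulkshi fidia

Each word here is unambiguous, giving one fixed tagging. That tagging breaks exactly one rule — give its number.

Fixed tagging: P A A D A A P D C.
Applying the rules: R1 holds, R2 violated, R3 holds, R4 holds.
Only rule 2 fails.

2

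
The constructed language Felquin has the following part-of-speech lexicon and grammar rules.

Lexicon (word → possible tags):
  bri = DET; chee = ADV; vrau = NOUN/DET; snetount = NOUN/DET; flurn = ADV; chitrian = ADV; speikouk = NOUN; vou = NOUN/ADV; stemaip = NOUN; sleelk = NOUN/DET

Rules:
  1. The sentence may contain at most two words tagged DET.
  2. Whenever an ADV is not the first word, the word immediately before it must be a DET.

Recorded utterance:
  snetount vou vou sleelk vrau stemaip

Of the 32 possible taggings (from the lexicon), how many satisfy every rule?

10

Candidates per position — 1:snetount {NOUN,DET}; 2:vou {NOUN,ADV}; 3:vou {NOUN,ADV}; 4:sleelk {NOUN,DET}; 5:vrau {NOUN,DET}; 6:stemaip {NOUN}.
There are 32 candidate sequences in total.
Checking each against the rules leaves 10 sequences.
Count = 10.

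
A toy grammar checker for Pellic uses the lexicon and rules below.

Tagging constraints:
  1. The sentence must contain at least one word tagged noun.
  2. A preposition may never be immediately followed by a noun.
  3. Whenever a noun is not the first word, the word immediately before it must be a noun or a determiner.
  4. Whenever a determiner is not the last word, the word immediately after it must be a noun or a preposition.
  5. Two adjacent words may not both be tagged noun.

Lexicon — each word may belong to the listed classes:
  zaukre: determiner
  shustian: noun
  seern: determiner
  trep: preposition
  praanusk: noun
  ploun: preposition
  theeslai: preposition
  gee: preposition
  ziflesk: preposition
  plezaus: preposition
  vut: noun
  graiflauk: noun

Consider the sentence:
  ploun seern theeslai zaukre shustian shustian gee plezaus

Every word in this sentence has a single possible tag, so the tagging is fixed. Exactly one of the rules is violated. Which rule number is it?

5

Fixed tagging: preposition determiner preposition determiner noun noun preposition preposition.
Checking each rule: R1 ✓, R2 ✓, R3 ✓, R4 ✓, R5 ✗.
Only rule 5 fails.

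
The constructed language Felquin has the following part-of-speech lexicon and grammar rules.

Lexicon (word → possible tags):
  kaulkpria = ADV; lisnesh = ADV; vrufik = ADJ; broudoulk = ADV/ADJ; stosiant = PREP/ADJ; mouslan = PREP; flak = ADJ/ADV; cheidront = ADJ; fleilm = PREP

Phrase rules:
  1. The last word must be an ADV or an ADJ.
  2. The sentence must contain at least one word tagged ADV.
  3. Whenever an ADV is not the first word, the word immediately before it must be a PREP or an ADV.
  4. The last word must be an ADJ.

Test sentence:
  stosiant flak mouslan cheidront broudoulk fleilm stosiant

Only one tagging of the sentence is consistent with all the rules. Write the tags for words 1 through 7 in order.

PREP ADV PREP ADJ ADJ PREP ADJ

Candidates per position — 1:stosiant {PREP,ADJ}; 2:flak {ADJ,ADV}; 3:mouslan {PREP}; 4:cheidront {ADJ}; 5:broudoulk {ADV,ADJ}; 6:fleilm {PREP}; 7:stosiant {PREP,ADJ}.
At position 5, choosing ADV makes rule 3 impossible to satisfy; hence ADJ.
At position 7, choosing PREP makes rule 1 impossible to satisfy; hence ADJ.
At position 2, choosing ADJ makes rule 2 impossible to satisfy; hence ADV.
At position 1, choosing ADJ makes rule 3 impossible to satisfy; hence PREP.
That leaves exactly one tagging: PREP ADV PREP ADJ ADJ PREP ADJ.
Rule-by-rule: rule 1 satisfied; rule 2 satisfied; rule 3 satisfied; rule 4 satisfied.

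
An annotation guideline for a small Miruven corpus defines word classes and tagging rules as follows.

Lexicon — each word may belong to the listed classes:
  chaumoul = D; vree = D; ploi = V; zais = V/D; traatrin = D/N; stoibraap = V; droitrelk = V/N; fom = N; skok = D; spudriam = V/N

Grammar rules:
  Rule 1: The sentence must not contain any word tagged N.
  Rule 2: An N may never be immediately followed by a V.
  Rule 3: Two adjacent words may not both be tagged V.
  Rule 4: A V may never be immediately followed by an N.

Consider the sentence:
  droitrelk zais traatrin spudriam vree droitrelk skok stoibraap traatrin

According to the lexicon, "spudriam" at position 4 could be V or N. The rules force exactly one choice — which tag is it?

V

Candidates per position — 1:droitrelk {V,N}; 2:zais {V,D}; 3:traatrin {D,N}; 4:spudriam {V,N}; 5:vree {D}; 6:droitrelk {V,N}; 7:skok {D}; 8:stoibraap {V}; 9:traatrin {D,N}.
If word 1 were N, no tagging could satisfy rule 1; so word 1 is V.
If word 2 were V, no tagging could satisfy rule 3; so word 2 is D.
If word 3 were N, no tagging could satisfy rule 1; so word 3 is D.
If word 4 were N, no tagging could satisfy rule 1; so word 4 is V.
If word 6 were N, no tagging could satisfy rule 1; so word 6 is V.
If word 9 were N, no tagging could satisfy rule 1; so word 9 is D.
The only consistent sequence is: V D D V D V D V D.
Check: rule 1 satisfied; rule 2 satisfied; rule 3 satisfied; rule 4 satisfied.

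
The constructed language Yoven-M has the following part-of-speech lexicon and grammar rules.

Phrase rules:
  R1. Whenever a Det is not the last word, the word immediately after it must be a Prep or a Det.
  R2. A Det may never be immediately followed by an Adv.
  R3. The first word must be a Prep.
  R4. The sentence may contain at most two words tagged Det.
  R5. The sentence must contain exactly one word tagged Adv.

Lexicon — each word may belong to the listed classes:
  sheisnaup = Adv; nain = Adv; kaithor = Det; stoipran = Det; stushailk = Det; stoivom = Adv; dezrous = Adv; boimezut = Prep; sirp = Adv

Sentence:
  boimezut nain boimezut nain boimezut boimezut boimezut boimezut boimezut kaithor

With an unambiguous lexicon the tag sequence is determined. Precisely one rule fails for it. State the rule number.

5

Fixed tagging: Prep Adv Prep Adv Prep Prep Prep Prep Prep Det.
Applying the rules: R1 ok, R2 ok, R3 ok, R4 ok, R5 fails.
Only rule 5 fails.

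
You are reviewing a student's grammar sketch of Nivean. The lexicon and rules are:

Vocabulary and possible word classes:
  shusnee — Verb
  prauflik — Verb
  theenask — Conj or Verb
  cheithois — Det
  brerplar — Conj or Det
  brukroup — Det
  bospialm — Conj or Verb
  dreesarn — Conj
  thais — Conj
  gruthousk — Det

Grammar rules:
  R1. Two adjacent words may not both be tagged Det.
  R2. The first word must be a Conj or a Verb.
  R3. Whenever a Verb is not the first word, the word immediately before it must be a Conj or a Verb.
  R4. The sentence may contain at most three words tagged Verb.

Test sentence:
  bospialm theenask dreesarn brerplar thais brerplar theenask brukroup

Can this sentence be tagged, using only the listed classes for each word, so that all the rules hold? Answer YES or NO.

YES

Candidates per position — 1:bospialm {Conj,Verb}; 2:theenask {Conj,Verb}; 3:dreesarn {Conj}; 4:brerplar {Conj,Det}; 5:thais {Conj}; 6:brerplar {Conj,Det}; 7:theenask {Conj,Verb}; 8:brukroup {Det}.
One satisfying assignment: Verb Conj Conj Conj Conj Conj Verb Det.
Checking: rule 1 ok; rule 2 ok; rule 3 ok; rule 4 ok.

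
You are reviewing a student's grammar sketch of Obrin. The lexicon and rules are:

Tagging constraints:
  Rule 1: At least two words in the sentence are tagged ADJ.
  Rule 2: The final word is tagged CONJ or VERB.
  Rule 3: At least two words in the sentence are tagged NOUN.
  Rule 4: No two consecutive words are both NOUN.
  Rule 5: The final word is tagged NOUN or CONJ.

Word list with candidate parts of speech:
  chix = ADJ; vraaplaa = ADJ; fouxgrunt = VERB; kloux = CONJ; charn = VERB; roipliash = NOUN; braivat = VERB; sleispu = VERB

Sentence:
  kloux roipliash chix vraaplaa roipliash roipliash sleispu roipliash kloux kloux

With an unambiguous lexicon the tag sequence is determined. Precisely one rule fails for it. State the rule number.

4

Fixed tagging: CONJ NOUN ADJ ADJ NOUN NOUN VERB NOUN CONJ CONJ.
Rule check: R1 ok, R2 ok, R3 ok, R4 fails, R5 ok.
Only rule 4 fails.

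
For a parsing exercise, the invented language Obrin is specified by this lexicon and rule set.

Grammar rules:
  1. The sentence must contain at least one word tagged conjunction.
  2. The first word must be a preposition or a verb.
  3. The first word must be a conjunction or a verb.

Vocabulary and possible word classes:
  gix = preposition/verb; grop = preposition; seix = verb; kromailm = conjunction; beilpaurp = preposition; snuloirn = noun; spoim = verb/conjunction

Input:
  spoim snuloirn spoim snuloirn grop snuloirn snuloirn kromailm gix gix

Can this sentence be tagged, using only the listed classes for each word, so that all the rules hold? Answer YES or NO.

Candidates per position — 1:spoim {verb,conjunction}; 2:snuloirn {noun}; 3:spoim {verb,conjunction}; 4:snuloirn {noun}; 5:grop {preposition}; 6:snuloirn {noun}; 7:snuloirn {noun}; 8:kromailm {conjunction}; 9:gix {preposition,verb}; 10:gix {preposition,verb}.
One satisfying assignment: verb noun conjunction noun preposition noun noun conjunction verb verb.
Check: rule 1 holds; rule 2 holds; rule 3 holds.

YES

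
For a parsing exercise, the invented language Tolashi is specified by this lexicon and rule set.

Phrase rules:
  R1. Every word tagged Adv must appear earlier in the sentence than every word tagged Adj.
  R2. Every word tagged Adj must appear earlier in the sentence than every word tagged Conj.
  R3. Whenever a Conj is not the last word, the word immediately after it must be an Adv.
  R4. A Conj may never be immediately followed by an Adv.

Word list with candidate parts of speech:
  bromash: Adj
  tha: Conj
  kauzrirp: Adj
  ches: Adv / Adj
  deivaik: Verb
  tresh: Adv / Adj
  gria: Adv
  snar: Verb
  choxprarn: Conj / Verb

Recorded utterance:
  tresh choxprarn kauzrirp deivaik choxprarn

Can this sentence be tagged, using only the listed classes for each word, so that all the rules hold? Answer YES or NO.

YES

Candidates per position — 1:tresh {Adv,Adj}; 2:choxprarn {Conj,Verb}; 3:kauzrirp {Adj}; 4:deivaik {Verb}; 5:choxprarn {Conj,Verb}.
One satisfying assignment: Adj Verb Adj Verb Conj.
Rule-by-rule: rule 1 ok; rule 2 ok; rule 3 ok; rule 4 ok.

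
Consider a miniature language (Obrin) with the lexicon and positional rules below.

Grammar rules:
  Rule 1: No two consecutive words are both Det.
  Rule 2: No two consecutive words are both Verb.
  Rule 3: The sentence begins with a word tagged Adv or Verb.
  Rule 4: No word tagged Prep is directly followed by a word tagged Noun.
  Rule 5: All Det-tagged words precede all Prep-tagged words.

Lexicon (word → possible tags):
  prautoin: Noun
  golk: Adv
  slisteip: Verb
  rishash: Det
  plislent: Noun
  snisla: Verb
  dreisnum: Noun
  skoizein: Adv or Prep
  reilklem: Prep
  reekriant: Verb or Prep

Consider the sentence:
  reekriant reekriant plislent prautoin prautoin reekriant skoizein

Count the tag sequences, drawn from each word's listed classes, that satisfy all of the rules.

Candidates per position — 1:reekriant {Verb,Prep}; 2:reekriant {Verb,Prep}; 3:plislent {Noun}; 4:prautoin {Noun}; 5:prautoin {Noun}; 6:reekriant {Verb,Prep}; 7:skoizein {Adv,Prep}.
There are 16 candidate sequences in total.
Every candidate sequence violates at least one rule; no consistent tagging exists.
Count = 0.

0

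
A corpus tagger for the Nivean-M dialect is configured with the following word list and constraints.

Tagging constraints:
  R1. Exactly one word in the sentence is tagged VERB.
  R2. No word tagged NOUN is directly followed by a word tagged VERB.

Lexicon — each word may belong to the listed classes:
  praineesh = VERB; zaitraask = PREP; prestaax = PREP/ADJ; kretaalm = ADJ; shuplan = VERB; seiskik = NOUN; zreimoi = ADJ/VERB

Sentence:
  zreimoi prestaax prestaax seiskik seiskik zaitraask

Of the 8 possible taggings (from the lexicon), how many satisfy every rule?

4

Candidates per position — 1:zreimoi {ADJ,VERB}; 2:prestaax {PREP,ADJ}; 3:prestaax {PREP,ADJ}; 4:seiskik {NOUN}; 5:seiskik {NOUN}; 6:zaitraask {PREP}.
There are 8 candidate sequences in total.
The sequences that satisfy every rule: VERB PREP PREP NOUN NOUN PREP; VERB PREP ADJ NOUN NOUN PREP; VERB ADJ PREP NOUN NOUN PREP; VERB ADJ ADJ NOUN NOUN PREP.
Count = 4.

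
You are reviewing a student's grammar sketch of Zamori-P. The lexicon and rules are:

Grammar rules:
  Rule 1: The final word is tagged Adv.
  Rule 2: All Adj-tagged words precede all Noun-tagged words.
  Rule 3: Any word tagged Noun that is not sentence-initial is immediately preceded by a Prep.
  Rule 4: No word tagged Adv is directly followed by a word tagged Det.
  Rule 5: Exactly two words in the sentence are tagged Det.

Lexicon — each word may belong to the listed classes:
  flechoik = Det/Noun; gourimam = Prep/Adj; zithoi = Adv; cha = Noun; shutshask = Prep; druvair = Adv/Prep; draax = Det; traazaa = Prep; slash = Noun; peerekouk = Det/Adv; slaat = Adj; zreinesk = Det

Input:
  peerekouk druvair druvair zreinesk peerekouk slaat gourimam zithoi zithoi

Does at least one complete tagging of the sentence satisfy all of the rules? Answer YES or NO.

YES

Candidates per position — 1:peerekouk {Det,Adv}; 2:druvair {Adv,Prep}; 3:druvair {Adv,Prep}; 4:zreinesk {Det}; 5:peerekouk {Det,Adv}; 6:slaat {Adj}; 7:gourimam {Prep,Adj}; 8:zithoi {Adv}; 9:zithoi {Adv}.
One satisfying assignment: Adv Prep Prep Det Det Adj Prep Adv Adv.
Check: rule 1 ✓; rule 2 ✓; rule 3 ✓; rule 4 ✓; rule 5 ✓.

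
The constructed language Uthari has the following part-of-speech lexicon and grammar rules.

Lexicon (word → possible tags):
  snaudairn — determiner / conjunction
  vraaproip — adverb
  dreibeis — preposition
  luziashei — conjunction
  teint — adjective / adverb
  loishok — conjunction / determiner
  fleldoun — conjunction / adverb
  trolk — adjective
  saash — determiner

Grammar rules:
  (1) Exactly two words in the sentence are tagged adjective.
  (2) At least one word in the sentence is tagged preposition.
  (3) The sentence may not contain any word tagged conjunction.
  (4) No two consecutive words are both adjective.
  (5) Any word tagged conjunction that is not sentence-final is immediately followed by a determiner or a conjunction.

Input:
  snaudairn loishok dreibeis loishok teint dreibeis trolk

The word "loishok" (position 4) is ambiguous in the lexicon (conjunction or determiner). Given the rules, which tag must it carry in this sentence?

determiner

Candidates per position — 1:snaudairn {determiner,conjunction}; 2:loishok {conjunction,determiner}; 3:dreibeis {preposition}; 4:loishok {conjunction,determiner}; 5:teint {adjective,adverb}; 6:dreibeis {preposition}; 7:trolk {adjective}.
Position 1: conjunction is ruled out by rule 3; that leaves determiner.
Position 2: conjunction is ruled out by rule 3; that leaves determiner.
Position 4: conjunction is ruled out by rule 3; that leaves determiner.
Position 5: adverb is ruled out by rule 1; that leaves adjective.
The unique satisfying tagging is: determiner determiner preposition determiner adjective preposition adjective.
Verifying each rule — rule 1 ✓; rule 2 ✓; rule 3 ✓; rule 4 ✓; rule 5 ✓.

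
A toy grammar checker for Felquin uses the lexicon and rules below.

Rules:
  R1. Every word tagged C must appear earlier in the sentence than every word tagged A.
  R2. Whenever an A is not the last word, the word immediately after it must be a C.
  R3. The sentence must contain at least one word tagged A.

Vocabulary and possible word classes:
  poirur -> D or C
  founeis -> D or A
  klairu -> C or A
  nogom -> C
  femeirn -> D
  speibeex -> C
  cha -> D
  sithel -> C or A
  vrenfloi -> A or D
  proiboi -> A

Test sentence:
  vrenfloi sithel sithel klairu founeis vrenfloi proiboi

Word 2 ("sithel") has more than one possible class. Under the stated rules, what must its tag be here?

C

Candidates per position — 1:vrenfloi {A,D}; 2:sithel {C,A}; 3:sithel {C,A}; 4:klairu {C,A}; 5:founeis {D,A}; 6:vrenfloi {A,D}; 7:proiboi {A}.
Word 4 cannot be A — rule 2 would then fail for every completion. It is C.
Word 5 cannot be A — rule 2 would then fail for every completion. It is D.
Word 6 cannot be A — rule 2 would then fail for every completion. It is D.
Word 1 cannot be A — rule 1 would then fail for every completion. It is D.
Word 2 cannot be A — rule 1 would then fail for every completion. It is C.
Word 3 cannot be A — rule 1 would then fail for every completion. It is C.
The only consistent sequence is: D C C C D D A.
Verifying each rule — rule 1 satisfied; rule 2 satisfied; rule 3 satisfied.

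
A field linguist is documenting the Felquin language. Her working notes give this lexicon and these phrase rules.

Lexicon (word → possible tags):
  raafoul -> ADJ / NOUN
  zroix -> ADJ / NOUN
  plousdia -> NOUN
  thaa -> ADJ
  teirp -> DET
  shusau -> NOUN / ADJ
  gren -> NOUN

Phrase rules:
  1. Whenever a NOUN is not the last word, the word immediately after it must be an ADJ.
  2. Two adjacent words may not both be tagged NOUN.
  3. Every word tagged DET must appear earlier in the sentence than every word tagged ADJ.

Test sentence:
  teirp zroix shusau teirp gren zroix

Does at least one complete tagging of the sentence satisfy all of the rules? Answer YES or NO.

Candidates per position — 1:teirp {DET}; 2:zroix {ADJ,NOUN}; 3:shusau {NOUN,ADJ}; 4:teirp {DET}; 5:gren {NOUN}; 6:zroix {ADJ,NOUN}.
Every candidate sequence violates at least one rule; no consistent tagging exists.

NO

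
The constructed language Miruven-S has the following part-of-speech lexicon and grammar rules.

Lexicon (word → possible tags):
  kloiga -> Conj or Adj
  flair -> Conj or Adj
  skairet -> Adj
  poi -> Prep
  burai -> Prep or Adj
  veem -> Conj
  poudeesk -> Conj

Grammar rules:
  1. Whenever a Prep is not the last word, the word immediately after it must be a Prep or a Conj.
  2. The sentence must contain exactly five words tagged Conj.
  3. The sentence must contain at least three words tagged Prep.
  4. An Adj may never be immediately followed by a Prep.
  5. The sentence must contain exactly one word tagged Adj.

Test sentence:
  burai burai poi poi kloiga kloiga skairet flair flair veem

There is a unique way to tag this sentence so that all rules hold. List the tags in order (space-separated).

Prep Prep Prep Prep Conj Conj Adj Conj Conj Conj

Candidates per position — 1:burai {Prep,Adj}; 2:burai {Prep,Adj}; 3:poi {Prep}; 4:poi {Prep}; 5:kloiga {Conj,Adj}; 6:kloiga {Conj,Adj}; 7:skairet {Adj}; 8:flair {Conj,Adj}; 9:flair {Conj,Adj}; 10:veem {Conj}.
At position 1, choosing Adj makes rule 4 impossible to satisfy; hence Prep.
At position 2, choosing Adj makes rule 1 impossible to satisfy; hence Prep.
At position 5, choosing Adj makes rule 1 impossible to satisfy; hence Conj.
At position 6, choosing Adj makes rule 2 impossible to satisfy; hence Conj.
At position 8, choosing Adj makes rule 2 impossible to satisfy; hence Conj.
At position 9, choosing Adj makes rule 2 impossible to satisfy; hence Conj.
So the tagging must be: Prep Prep Prep Prep Conj Conj Adj Conj Conj Conj.
Verifying each rule — rule 1 ok; rule 2 ok; rule 3 ok; rule 4 ok; rule 5 ok.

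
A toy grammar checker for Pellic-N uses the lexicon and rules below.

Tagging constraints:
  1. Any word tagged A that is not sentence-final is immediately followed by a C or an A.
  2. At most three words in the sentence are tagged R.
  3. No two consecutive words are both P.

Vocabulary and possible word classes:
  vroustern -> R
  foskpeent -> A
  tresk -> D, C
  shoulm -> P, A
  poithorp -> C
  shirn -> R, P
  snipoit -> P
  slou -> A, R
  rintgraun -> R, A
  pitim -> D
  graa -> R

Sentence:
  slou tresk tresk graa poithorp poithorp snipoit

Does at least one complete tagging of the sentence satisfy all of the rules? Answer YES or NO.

YES

Candidates per position — 1:slou {A,R}; 2:tresk {D,C}; 3:tresk {D,C}; 4:graa {R}; 5:poithorp {C}; 6:poithorp {C}; 7:snipoit {P}.
One satisfying assignment: A C D R C C P.
Check: rule 1 ✓; rule 2 ✓; rule 3 ✓.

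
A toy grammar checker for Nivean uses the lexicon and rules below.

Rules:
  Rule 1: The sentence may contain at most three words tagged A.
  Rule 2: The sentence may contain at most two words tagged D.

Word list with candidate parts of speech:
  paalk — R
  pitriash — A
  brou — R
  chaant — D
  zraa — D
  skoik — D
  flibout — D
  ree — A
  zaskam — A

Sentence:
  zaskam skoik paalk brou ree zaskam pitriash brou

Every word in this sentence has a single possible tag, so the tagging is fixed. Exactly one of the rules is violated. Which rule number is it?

Fixed tagging: A D R R A A A R.
Rule check: R1 ✗, R2 ✓.
Only rule 1 fails.

1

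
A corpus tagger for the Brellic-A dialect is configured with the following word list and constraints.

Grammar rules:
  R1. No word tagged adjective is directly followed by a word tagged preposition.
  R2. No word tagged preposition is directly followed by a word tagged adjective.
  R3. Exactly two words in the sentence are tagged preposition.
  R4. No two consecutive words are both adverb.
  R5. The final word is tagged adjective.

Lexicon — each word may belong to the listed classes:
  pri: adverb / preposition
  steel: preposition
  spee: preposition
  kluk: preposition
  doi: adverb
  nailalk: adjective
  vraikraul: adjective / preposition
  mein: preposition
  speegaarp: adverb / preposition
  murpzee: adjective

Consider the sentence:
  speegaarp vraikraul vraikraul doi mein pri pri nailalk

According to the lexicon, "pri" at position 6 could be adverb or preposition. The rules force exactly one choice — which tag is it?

preposition

Candidates per position — 1:speegaarp {adverb,preposition}; 2:vraikraul {adjective,preposition}; 3:vraikraul {adjective,preposition}; 4:doi {adverb}; 5:mein {preposition}; 6:pri {adverb,preposition}; 7:pri {adverb,preposition}; 8:nailalk {adjective}.
Position 7: preposition is ruled out by rule 2; that leaves adverb.
Position 6: adverb is ruled out by rule 4; that leaves preposition.
Position 1: preposition is ruled out by rule 3; that leaves adverb.
Position 2: preposition is ruled out by rule 3; that leaves adjective.
Position 3: preposition is ruled out by rule 1; that leaves adjective.
The unique satisfying tagging is: adverb adjective adjective adverb preposition preposition adverb adjective.
Check: rule 1 ok; rule 2 ok; rule 3 ok; rule 4 ok; rule 5 ok.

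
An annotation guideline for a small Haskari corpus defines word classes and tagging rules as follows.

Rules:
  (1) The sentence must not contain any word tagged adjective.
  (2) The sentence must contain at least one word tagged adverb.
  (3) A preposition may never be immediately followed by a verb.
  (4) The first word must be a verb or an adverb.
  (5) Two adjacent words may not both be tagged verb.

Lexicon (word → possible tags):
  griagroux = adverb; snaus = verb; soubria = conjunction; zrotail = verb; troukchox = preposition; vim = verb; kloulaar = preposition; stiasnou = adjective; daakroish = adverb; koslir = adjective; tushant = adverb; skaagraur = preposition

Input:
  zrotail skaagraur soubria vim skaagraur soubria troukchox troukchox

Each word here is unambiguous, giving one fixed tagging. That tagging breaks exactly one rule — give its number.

2

Fixed tagging: verb preposition conjunction verb preposition conjunction preposition preposition.
Rule check: R1 holds, R2 violated, R3 holds, R4 holds, R5 holds.
Only rule 2 fails.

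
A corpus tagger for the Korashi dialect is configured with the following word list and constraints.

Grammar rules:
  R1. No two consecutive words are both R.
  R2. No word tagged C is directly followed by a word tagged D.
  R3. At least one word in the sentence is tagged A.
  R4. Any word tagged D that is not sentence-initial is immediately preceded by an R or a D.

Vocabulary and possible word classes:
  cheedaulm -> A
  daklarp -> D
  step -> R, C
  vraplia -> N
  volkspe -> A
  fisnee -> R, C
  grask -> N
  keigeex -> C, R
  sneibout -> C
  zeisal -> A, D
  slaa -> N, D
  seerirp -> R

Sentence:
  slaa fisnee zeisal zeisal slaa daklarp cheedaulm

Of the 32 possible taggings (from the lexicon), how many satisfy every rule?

Candidates per position — 1:slaa {N,D}; 2:fisnee {R,C}; 3:zeisal {A,D}; 4:zeisal {A,D}; 5:slaa {N,D}; 6:daklarp {D}; 7:cheedaulm {A}.
There are 32 candidate sequences in total.
The sequences that satisfy every rule: N R D D D D A; D R D D D D A.
Count = 2.

2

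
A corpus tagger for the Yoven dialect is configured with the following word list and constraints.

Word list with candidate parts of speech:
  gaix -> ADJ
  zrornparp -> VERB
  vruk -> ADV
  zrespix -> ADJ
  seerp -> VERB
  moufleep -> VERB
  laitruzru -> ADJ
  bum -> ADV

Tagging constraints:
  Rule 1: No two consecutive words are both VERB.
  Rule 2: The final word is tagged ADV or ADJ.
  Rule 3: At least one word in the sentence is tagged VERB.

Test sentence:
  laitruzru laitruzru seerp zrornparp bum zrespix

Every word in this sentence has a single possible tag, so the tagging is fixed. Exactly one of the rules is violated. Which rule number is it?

Fixed tagging: ADJ ADJ VERB VERB ADV ADJ.
Rule check: R1 fails, R2 ok, R3 ok.
Only rule 1 fails.

1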